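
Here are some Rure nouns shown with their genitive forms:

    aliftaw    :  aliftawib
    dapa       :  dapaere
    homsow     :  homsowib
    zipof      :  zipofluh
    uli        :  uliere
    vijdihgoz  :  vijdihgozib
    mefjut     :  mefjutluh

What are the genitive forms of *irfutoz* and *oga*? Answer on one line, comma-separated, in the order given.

irfutozib, ogaere

The suffix is conditioned by the final sound: -luh when the stem ends in a voiceless consonant (*zipof*, *mefjut*); -ib when the stem ends in a voiced consonant (*aliftaw*, *homsow*, *vijdihgoz*); -ere when the stem ends in a vowel (*dapa*, *uli*).
Since the final sound of *irfutoz* is /z/ (a voiced consonant), it takes -ib, giving *irfutozib*.
The final sound of *oga* is /a/, which is a vowel, so the suffix is -ere, giving *ogaere*.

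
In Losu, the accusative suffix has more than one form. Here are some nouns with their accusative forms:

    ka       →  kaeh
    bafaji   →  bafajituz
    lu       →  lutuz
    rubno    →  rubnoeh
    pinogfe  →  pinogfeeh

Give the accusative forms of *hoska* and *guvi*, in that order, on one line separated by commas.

hoskaeh, guvituz

The pattern is height harmony: -tuz when the last vowel of the stem is a high vowel (*bafaji*, *lu*); -eh when the last vowel of the stem is a non-high vowel (*ka*, *rubno*, *pinogfe*).
*hoska* — last vowel /a/ (a non-high vowel) → -eh → *hoskaeh*.
Since the last vowel of *guvi* is /i/ (a high vowel), it takes -tuz, giving *guvituz*.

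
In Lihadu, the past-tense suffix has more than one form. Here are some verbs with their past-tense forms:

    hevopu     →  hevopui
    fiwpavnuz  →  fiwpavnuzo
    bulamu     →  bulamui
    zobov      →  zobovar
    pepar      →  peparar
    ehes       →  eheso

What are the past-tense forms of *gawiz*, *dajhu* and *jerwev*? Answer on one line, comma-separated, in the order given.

gawizo, dajhui, jerwevar

The pattern is sibilance of the final sound: -o when the stem ends in a sibilant (*fiwpavnuz*, *ehes*); -ar when the stem ends in a non-sibilant consonant (*zobov*, *pepar*); -i when the stem ends in a vowel (*hevopu*, *bulamu*).
The final sound of *gawiz* is /z/, which is a sibilant, so the suffix is -o, giving *gawizo*.
Since the final sound of *dajhu* is /u/ (a vowel), it takes -i, giving *dajhui*.
Since the final sound of *jerwev* is /v/ (a non-sibilant consonant), it takes -ar, giving *jerwevar*.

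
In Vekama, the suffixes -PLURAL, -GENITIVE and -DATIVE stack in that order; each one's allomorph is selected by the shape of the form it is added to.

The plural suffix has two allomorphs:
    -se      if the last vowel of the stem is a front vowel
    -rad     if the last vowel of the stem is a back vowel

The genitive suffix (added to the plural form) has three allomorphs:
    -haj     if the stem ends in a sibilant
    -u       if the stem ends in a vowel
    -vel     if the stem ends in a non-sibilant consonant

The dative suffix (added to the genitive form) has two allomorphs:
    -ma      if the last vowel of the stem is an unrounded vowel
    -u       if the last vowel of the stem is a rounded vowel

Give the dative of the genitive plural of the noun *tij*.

The last vowel of *tij* is /i/, which is a front vowel, so the plural suffix is -se, giving *tijse*.
The plural form *tijse*: final sound = /e/, a vowel → -u → *tijseu*.
Since the last vowel of the genitive form *tijseu* is /u/ (a rounded vowel), it takes -u, giving *tijseuu*.

tijseuu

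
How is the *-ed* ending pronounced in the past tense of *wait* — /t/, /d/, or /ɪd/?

The stem *wait* ends in /t/ or /d/.
The -ed suffix is realized as /ɪd/ after /t, d/; as /t/ after other voiceless consonants; and as /d/ after other voiced sounds.
So -ed on *wait* is pronounced /ɪd/.

/ɪd/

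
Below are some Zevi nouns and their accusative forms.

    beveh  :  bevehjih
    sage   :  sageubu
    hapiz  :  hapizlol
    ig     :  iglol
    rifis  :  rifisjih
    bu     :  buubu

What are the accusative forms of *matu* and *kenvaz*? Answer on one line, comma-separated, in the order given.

matuubu, kenvazlol

The pattern is voicing of the final sound: -jih when the stem ends in a voiceless consonant (*beveh*, *rifis*); -lol when the stem ends in a voiced consonant (*hapiz*, *ig*); -ubu when the stem ends in a vowel (*sage*, *bu*).
*matu* — final sound /u/ (a vowel) → -ubu → *matuubu*.
*kenvaz*: final sound = /z/, a voiced consonant → -lol → *kenvazlol*.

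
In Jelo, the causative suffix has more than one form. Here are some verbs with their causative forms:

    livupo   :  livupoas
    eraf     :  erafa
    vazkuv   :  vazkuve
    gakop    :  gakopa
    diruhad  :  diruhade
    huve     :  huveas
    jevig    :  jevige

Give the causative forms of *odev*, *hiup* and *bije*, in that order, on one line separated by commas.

odeve, hiupa, bijeas

The alternation tracks the final sound of the stem — -a when the stem ends in a voiceless consonant (*eraf*, *gakop*); -e when the stem ends in a voiced consonant (*vazkuv*, *diruhad*, *jevig*); -as when the stem ends in a vowel (*livupo*, *huve*).
*odev* — final sound /v/ (a voiced consonant) → -e → *odeve*.
*hiup*: final sound = /p/, a voiceless consonant → -a → *hiupa*.
*bije* — final sound /e/ (a vowel) → -as → *bijeas*.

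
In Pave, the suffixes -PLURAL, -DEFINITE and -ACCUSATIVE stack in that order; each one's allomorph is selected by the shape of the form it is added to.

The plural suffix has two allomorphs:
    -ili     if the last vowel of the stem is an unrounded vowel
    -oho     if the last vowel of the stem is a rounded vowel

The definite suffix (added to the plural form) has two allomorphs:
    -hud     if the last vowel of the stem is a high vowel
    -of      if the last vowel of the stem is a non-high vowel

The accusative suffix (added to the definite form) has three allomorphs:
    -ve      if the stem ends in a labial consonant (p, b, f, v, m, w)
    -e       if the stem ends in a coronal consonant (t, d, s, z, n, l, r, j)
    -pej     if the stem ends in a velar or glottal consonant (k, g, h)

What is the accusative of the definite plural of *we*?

weilihude

*we* — last vowel /e/ (an unrounded vowel) → -ili → *weili*.
The last vowel of the plural form *weili* is /i/, which is a high vowel, so the definite suffix is -hud, giving *weilihud*.
Since the final consonant of the definite form *weilihud* is /d/ (coronal), it takes -e, giving *weilihude*.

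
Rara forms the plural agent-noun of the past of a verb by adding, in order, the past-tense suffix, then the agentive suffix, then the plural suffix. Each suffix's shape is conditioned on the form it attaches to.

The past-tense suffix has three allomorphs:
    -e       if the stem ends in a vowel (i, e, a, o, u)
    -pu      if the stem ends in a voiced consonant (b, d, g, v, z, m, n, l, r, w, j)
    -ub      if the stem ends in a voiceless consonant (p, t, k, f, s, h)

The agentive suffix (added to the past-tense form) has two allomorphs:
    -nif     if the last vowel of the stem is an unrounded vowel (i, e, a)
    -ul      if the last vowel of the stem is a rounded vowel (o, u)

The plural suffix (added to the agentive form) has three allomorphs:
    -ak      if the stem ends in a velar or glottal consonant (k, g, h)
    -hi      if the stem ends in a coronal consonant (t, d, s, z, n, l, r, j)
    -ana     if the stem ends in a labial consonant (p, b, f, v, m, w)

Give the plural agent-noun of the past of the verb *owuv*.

owuvpuulhi

*owuv* — final sound /v/ (a voiced consonant) → -pu → *owuvpu*.
The last vowel of the past-tense form *owuvpu* is /u/, which is a rounded vowel, so the agentive suffix is -ul, giving *owuvpuul*.
The agentive form *owuvpuul* — final consonant /l/ (coronal) → -hi → *owuvpuulhi*.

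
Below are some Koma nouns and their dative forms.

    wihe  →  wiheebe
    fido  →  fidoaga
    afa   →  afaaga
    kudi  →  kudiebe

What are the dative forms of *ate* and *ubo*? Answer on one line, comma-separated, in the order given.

The suffix is conditioned by the last vowel: -ebe when the last vowel of the stem is a front vowel (*wihe*, *kudi*); -aga when the last vowel of the stem is a back vowel (*fido*, *afa*).
The last vowel of *ate* is /e/, which is a front vowel, so the suffix is -ebe, giving *ateebe*.
*ubo*: last vowel = /o/, a back vowel → -aga → *uboaga*.

ateebe, uboaga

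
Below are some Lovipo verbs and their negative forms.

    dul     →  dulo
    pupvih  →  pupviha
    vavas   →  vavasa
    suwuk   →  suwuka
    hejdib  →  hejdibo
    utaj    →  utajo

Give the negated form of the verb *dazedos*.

dazedosa

The suffix is conditioned by the final consonant: -a when the stem ends in a voiceless consonant (*pupvih*, *vavas*, *suwuk*); -o when the stem ends in a voiced consonant (*dul*, *hejdib*, *utaj*).
Since the final consonant of *dazedos* is /s/ (voiceless), it takes -a, giving *dazedosa*.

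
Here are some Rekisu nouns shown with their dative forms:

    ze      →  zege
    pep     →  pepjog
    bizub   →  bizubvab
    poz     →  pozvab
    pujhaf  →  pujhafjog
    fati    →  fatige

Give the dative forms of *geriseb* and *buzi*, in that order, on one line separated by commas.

The pattern is voicing of the final sound: -jog when the stem ends in a voiceless consonant (*pep*, *pujhaf*); -vab when the stem ends in a voiced consonant (*bizub*, *poz*); -ge when the stem ends in a vowel (*ze*, *fati*).
*geriseb* — final sound /b/ (a voiced consonant) → -vab → *gerisebvab*.
*buzi*: final sound = /i/, a vowel → -ge → *buzige*.

gerisebvab, buzige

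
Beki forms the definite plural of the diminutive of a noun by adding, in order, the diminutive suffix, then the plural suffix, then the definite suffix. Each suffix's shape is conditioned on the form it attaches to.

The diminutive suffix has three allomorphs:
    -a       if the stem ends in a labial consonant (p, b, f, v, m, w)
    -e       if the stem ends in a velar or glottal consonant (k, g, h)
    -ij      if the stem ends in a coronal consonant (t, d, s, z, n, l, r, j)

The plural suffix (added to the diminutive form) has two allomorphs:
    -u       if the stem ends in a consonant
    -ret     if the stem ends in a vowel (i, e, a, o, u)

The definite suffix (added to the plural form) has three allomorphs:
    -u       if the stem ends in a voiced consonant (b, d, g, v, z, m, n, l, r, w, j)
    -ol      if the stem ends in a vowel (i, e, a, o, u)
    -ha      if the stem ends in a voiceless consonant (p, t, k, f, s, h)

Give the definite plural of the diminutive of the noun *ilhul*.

*ilhul* — final consonant /l/ (coronal) → -ij → *ilhulij*.
The final sound of the diminutive form *ilhulij* is /j/, which is a consonant, so the plural suffix is -u, giving *ilhuliju*.
The plural form *ilhuliju* — final sound /u/ (a vowel) → -ol → *ilhulijuol*.

ilhulijuol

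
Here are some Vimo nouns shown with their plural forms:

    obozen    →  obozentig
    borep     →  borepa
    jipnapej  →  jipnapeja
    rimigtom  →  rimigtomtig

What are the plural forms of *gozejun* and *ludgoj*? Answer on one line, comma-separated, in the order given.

The alternation tracks the final consonant of the stem — -tig when the stem ends in a nasal (*obozen*, *rimigtom*); -a when the stem ends in a non-nasal consonant (*borep*, *jipnapej*).
*gozejun* — final consonant /n/ (a nasal) → -tig → *gozejuntig*.
*ludgoj*: final consonant = /j/, non-nasal → -a → *ludgoja*.

gozejuntig, ludgoja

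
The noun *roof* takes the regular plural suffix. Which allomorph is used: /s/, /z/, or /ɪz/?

/s/

The stem *roof* ends in a voiceless non-sibilant consonant.
The plural suffix surfaces as /ɪz/ after sibilants, /s/ after other voiceless consonants, and /z/ after other voiced sounds.
So the plural -s on *roof* is pronounced /s/.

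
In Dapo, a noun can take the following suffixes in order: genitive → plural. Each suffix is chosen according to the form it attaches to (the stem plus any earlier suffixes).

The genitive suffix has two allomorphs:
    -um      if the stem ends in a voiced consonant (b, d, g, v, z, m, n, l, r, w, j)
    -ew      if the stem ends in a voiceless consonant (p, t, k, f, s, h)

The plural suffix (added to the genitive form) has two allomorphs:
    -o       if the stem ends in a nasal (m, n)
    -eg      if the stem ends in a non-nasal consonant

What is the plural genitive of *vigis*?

*vigis* — final consonant /s/ (voiceless) → -ew → *vigisew*.
The genitive form *vigisew* — final consonant /w/ (non-nasal) → -eg → *vigiseweg*.

vigiseweg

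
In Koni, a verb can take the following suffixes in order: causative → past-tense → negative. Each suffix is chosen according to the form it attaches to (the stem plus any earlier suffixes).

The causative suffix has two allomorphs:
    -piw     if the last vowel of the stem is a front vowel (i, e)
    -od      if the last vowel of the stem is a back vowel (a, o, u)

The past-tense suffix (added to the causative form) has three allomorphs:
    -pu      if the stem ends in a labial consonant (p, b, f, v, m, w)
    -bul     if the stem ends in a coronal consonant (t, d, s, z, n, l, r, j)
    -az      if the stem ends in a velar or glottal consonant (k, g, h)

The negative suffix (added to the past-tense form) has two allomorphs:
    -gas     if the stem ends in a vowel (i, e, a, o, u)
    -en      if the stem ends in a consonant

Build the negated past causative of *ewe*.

ewepiwpugas

The last vowel of *ewe* is /e/, which is a front vowel, so the causative suffix is -piw, giving *ewepiw*.
Since the final consonant of the causative form *ewepiw* is /w/ (labial), it takes -pu, giving *ewepiwpu*.
The final sound of the past-tense form *ewepiwpu* is /u/, which is a vowel, so the negative suffix is -gas, giving *ewepiwpugas*.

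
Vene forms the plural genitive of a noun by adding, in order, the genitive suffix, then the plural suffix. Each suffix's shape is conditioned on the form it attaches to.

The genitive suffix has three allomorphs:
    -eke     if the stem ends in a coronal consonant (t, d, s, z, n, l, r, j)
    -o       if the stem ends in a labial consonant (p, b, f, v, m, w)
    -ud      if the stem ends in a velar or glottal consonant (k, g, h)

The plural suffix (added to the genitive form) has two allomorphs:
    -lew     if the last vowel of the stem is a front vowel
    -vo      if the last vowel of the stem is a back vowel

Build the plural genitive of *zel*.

zelekelew

*zel* — final consonant /l/ (coronal) → -eke → *zeleke*.
The last vowel of the genitive form *zeleke* is /e/, which is a front vowel, so the plural suffix is -lew, giving *zelekelew*.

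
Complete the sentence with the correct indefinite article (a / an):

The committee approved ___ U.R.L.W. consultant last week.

a

The indefinite article is chosen by the initial *sound* of the following word, not its spelling.
The initialism *U.R.L.W.* is read letter by letter; the first letter, U, is pronounced /juː/, which begins with a consonant sound.
So the article is *a*: The committee approved a U.R.L.W. consultant last week.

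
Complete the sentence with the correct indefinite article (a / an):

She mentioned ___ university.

The indefinite article is chosen by the initial *sound* of the following word, not its spelling.
*university* begins with the sound /juː/ (u pronounced /juː/) — a consonant sound.
So the article is *a*: She mentioned a university.

a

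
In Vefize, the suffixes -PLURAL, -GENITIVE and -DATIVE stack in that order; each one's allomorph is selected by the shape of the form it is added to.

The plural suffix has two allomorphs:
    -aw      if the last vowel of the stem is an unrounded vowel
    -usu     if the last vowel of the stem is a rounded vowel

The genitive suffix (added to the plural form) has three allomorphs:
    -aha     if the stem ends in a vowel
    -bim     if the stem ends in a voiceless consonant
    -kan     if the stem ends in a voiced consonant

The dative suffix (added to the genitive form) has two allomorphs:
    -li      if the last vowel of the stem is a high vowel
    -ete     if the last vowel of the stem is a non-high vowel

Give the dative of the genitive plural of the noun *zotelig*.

Since the last vowel of *zotelig* is /i/ (an unrounded vowel), it takes -aw, giving *zoteligaw*.
The final sound of the plural form *zoteligaw* is /w/, which is a voiced consonant, so the genitive suffix is -kan, giving *zoteligawkan*.
The genitive form *zoteligawkan* — last vowel /a/ (a non-high vowel) → -ete → *zoteligawkanete*.

zoteligawkanete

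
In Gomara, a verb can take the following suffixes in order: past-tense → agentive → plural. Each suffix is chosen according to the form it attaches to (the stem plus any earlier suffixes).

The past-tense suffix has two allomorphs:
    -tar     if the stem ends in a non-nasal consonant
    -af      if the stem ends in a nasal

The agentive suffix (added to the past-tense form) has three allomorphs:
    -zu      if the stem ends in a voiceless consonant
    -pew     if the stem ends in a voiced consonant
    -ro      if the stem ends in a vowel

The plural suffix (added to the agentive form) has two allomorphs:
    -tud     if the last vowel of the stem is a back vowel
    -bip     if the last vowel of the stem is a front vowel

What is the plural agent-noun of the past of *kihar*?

kihartarpewbip

Since the final consonant of *kihar* is /r/ (non-nasal), it takes -tar, giving *kihartar*.
The past-tense form *kihartar*: final sound = /r/, a voiced consonant → -pew → *kihartarpew*.
The agentive form *kihartarpew*: last vowel = /e/, a front vowel → -bip → *kihartarpewbip*.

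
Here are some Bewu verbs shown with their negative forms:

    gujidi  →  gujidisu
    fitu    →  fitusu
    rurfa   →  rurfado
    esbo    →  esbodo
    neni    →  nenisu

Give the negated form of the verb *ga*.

gado

Looking at the last vowel of each stem: -su when the last vowel of the stem is a high vowel (*gujidi*, *fitu*, *neni*); -do when the last vowel of the stem is a non-high vowel (*rurfa*, *esbo*).
The last vowel of *ga* is /a/, which is a non-high vowel, so the suffix is -do, giving *gado*.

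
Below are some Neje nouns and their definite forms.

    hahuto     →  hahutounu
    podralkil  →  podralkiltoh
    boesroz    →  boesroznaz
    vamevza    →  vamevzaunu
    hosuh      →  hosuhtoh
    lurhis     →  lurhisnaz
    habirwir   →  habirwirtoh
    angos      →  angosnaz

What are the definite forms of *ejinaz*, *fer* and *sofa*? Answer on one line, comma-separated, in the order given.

ejinaznaz, fertoh, sofaunu

The pattern is sibilance of the final sound: -naz when the stem ends in a sibilant (*boesroz*, *lurhis*, *angos*); -toh when the stem ends in a non-sibilant consonant (*podralkil*, *hosuh*, *habirwir*); -unu when the stem ends in a vowel (*hahuto*, *vamevza*).
Since the final sound of *ejinaz* is /z/ (a sibilant), it takes -naz, giving *ejinaznaz*.
Since the final sound of *fer* is /r/ (a non-sibilant consonant), it takes -toh, giving *fertoh*.
*sofa* — final sound /a/ (a vowel) → -unu → *sofaunu*.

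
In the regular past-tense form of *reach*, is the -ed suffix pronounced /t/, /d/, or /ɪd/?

The stem *reach* ends in a voiceless consonant other than /t/.
The -ed suffix is realized as /ɪd/ after /t, d/; as /t/ after other voiceless consonants; and as /d/ after other voiced sounds.
So -ed on *reach* is pronounced /t/.

/t/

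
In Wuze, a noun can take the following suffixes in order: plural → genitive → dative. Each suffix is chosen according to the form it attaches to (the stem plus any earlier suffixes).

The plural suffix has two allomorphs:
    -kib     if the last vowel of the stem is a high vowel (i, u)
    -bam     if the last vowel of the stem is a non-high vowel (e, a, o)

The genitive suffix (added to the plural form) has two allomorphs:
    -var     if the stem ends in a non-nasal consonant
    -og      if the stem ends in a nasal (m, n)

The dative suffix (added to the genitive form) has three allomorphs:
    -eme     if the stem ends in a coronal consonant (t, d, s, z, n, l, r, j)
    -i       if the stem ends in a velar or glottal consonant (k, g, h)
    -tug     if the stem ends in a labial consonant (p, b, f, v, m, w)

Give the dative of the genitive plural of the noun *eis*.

*eis* — last vowel /i/ (a high vowel) → -kib → *eiskib*.
The plural form *eiskib* — final consonant /b/ (non-nasal) → -var → *eiskibvar*.
The genitive form *eiskibvar*: final consonant = /r/, coronal → -eme → *eiskibvareme*.

eiskibvareme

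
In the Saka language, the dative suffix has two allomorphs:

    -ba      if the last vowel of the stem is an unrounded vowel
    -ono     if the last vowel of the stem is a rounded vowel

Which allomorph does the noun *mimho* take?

*mimho* — last vowel /o/ (a rounded vowel) → -ono.

-ono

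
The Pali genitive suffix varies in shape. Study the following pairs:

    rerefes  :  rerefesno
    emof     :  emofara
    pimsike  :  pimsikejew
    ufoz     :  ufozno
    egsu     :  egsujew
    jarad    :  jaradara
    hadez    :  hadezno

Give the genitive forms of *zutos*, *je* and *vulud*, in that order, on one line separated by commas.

zutosno, jejew, vuludara

The pattern is sibilance of the final sound: -no when the stem ends in a sibilant (*rerefes*, *ufoz*, *hadez*); -ara when the stem ends in a non-sibilant consonant (*emof*, *jarad*); -jew when the stem ends in a vowel (*pimsike*, *egsu*).
*zutos* — final sound /s/ (a sibilant) → -no → *zutosno*.
*je*: final sound = /e/, a vowel → -jew → *jejew*.
The final sound of *vulud* is /d/, which is a non-sibilant consonant, so the suffix is -ara, giving *vuludara*.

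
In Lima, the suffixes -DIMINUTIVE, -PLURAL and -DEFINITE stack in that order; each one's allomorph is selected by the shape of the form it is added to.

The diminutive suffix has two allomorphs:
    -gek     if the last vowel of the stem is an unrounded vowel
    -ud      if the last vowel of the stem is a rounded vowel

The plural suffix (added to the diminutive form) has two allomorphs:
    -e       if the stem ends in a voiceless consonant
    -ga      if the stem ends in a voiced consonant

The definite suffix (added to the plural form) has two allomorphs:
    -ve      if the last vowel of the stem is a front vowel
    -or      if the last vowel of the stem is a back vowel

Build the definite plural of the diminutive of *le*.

*le*: last vowel = /e/, an unrounded vowel → -gek → *legek*.
The final consonant of the diminutive form *legek* is /k/, which is voiceless, so the plural suffix is -e, giving *legeke*.
Since the last vowel of the plural form *legeke* is /e/ (a front vowel), it takes -ve, giving *legekeve*.

legekeve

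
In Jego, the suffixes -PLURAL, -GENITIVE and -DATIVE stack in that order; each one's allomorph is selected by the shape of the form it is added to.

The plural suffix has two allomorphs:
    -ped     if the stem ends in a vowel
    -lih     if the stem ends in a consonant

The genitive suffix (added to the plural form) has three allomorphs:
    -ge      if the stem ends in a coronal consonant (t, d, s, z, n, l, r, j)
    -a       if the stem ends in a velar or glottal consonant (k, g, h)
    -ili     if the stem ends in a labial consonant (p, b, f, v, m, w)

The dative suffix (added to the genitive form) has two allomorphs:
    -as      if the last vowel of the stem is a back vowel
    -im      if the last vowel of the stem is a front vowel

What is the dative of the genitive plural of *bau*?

*bau*: final sound = /u/, a vowel → -ped → *bauped*.
The plural form *bauped* — final consonant /d/ (coronal) → -ge → *baupedge*.
The genitive form *baupedge*: last vowel = /e/, a front vowel → -im → *baupedgeim*.

baupedgeim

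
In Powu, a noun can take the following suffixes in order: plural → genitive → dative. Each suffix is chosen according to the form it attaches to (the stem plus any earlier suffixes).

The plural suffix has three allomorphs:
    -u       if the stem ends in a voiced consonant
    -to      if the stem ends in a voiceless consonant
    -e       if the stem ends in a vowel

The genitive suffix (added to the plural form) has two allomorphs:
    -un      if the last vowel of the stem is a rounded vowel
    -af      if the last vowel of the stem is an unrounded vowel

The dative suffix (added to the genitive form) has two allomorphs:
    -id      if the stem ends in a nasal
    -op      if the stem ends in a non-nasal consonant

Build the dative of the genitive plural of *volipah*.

volipahtounid

*volipah*: final sound = /h/, a voiceless consonant → -to → *volipahto*.
Since the last vowel of the plural form *volipahto* is /o/ (a rounded vowel), it takes -un, giving *volipahtoun*.
The final consonant of the genitive form *volipahtoun* is /n/, which is a nasal, so the dative suffix is -id, giving *volipahtounid*.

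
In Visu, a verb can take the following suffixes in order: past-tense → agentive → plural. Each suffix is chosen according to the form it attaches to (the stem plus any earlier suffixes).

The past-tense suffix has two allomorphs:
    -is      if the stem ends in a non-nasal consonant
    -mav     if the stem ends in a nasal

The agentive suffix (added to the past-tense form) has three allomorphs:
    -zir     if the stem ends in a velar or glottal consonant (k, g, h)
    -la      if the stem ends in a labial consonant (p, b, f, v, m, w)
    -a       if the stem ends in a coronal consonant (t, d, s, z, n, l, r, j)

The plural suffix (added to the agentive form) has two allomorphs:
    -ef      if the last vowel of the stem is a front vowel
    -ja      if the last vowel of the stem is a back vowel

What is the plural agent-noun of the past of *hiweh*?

hiwehisaja

The final consonant of *hiweh* is /h/, which is non-nasal, so the past-tense suffix is -is, giving *hiwehis*.
The past-tense form *hiwehis*: final consonant = /s/, coronal → -a → *hiwehisa*.
The last vowel of the agentive form *hiwehisa* is /a/, which is a back vowel, so the plural suffix is -ja, giving *hiwehisaja*.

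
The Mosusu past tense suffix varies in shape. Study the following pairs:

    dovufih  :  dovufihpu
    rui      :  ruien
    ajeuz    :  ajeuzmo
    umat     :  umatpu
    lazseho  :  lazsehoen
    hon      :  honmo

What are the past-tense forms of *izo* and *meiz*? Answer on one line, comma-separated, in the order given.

The alternation tracks the final sound of the stem — -pu when the stem ends in a voiceless consonant (*dovufih*, *umat*); -mo when the stem ends in a voiced consonant (*ajeuz*, *hon*); -en when the stem ends in a vowel (*rui*, *lazseho*).
*izo* — final sound /o/ (a vowel) → -en → *izoen*.
*meiz*: final sound = /z/, a voiced consonant → -mo → *meizmo*.

izoen, meizmo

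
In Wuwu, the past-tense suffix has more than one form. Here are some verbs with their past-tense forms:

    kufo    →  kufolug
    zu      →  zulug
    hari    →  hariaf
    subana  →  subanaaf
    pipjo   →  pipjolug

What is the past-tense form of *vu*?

The alternation tracks the last vowel of the stem — -lug when the last vowel of the stem is a rounded vowel (*kufo*, *zu*, *pipjo*); -af when the last vowel of the stem is an unrounded vowel (*hari*, *subana*).
The last vowel of *vu* is /u/, which is a rounded vowel, so the suffix is -lug, giving *vulug*.

vulug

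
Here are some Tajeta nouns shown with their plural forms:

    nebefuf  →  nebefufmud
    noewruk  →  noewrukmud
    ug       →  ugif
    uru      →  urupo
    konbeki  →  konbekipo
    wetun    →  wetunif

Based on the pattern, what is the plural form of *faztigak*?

faztigakmud

The suffix is conditioned by the final sound: -mud when the stem ends in a voiceless consonant (*nebefuf*, *noewruk*); -if when the stem ends in a voiced consonant (*ug*, *wetun*); -po when the stem ends in a vowel (*uru*, *konbeki*).
*faztigak*: final sound = /k/, a voiceless consonant → -mud → *faztigakmud*.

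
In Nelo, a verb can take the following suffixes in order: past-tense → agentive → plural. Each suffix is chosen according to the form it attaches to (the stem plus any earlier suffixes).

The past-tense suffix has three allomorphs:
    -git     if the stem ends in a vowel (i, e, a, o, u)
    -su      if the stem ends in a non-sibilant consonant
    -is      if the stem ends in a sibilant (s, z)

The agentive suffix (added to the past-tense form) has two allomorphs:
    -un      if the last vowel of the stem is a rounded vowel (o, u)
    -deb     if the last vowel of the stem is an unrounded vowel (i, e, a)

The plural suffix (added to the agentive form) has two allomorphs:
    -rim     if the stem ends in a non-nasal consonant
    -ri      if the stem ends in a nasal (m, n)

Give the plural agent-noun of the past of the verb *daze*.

*daze* — final sound /e/ (a vowel) → -git → *dazegit*.
The past-tense form *dazegit*: last vowel = /i/, an unrounded vowel → -deb → *dazegitdeb*.
The agentive form *dazegitdeb* — final consonant /b/ (non-nasal) → -rim → *dazegitdebrim*.

dazegitdebrim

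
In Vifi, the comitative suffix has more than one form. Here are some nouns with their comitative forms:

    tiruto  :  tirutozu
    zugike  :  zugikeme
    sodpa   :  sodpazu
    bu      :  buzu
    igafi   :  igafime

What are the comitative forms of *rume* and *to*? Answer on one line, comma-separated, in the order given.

rumeme, tozu

Looking at the last vowel of each stem: -me when the last vowel of the stem is a front vowel (*zugike*, *igafi*); -zu when the last vowel of the stem is a back vowel (*tiruto*, *sodpa*, *bu*).
*rume*: last vowel = /e/, a front vowel → -me → *rumeme*.
*to*: last vowel = /o/, a back vowel → -zu → *tozu*.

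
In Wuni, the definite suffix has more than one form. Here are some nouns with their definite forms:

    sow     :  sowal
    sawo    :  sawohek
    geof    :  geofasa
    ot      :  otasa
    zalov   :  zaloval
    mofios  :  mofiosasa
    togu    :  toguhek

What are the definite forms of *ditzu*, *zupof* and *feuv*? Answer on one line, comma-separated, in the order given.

ditzuhek, zupofasa, feuval

The pattern is voicing of the final sound: -asa when the stem ends in a voiceless consonant (*geof*, *ot*, *mofios*); -al when the stem ends in a voiced consonant (*sow*, *zalov*); -hek when the stem ends in a vowel (*sawo*, *togu*).
The final sound of *ditzu* is /u/, which is a vowel, so the suffix is -hek, giving *ditzuhek*.
The final sound of *zupof* is /f/, which is a voiceless consonant, so the suffix is -asa, giving *zupofasa*.
*feuv* — final sound /v/ (a voiced consonant) → -al → *feuval*.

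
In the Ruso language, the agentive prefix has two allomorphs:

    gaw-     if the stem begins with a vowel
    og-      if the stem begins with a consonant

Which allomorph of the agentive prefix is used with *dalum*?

Since the first sound of *dalum* is /d/ (a consonant), it takes og-.

og-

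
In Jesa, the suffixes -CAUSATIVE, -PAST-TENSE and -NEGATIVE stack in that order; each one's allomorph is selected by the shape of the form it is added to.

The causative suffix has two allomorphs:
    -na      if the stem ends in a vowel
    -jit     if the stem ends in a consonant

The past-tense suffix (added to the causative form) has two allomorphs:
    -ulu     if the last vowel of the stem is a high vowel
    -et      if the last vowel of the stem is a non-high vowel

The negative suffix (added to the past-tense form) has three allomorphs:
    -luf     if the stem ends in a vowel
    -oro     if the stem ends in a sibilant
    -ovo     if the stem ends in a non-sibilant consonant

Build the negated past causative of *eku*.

*eku* — final sound /u/ (a vowel) → -na → *ekuna*.
The causative form *ekuna*: last vowel = /a/, a non-high vowel → -et → *ekunaet*.
The past-tense form *ekunaet* — final sound /t/ (a non-sibilant consonant) → -ovo → *ekunaetovo*.

ekunaetovo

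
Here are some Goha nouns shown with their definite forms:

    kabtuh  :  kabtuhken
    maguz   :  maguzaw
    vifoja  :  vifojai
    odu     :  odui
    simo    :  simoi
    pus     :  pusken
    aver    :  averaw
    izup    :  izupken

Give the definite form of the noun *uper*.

The alternation tracks the final sound of the stem — -ken when the stem ends in a voiceless consonant (*kabtuh*, *pus*, *izup*); -aw when the stem ends in a voiced consonant (*maguz*, *aver*); -i when the stem ends in a vowel (*vifoja*, *odu*, *simo*).
*uper*: final sound = /r/, a voiced consonant → -aw → *uperaw*.

uperaw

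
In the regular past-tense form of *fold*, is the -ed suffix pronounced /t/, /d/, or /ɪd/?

The stem *fold* ends in /t/ or /d/.
The -ed suffix is realized as /ɪd/ after /t, d/; as /t/ after other voiceless consonants; and as /d/ after other voiced sounds.
So -ed on *fold* is pronounced /ɪd/.

/ɪd/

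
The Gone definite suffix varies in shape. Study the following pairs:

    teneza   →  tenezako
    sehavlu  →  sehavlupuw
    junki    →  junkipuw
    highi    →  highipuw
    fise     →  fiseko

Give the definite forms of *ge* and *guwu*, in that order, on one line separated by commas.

geko, guwupuw

The alternation tracks the last vowel of the stem — -puw when the last vowel of the stem is a high vowel (*sehavlu*, *junki*, *highi*); -ko when the last vowel of the stem is a non-high vowel (*teneza*, *fise*).
*ge*: last vowel = /e/, a non-high vowel → -ko → *geko*.
*guwu* — last vowel /u/ (a high vowel) → -puw → *guwupuw*.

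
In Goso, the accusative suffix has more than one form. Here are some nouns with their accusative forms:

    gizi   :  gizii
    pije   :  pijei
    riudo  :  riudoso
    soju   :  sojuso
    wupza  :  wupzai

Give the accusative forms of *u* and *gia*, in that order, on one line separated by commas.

The pattern is rounding harmony: -so when the last vowel of the stem is a rounded vowel (*riudo*, *soju*); -i when the last vowel of the stem is an unrounded vowel (*gizi*, *pije*, *wupza*).
The last vowel of *u* is /u/, which is a rounded vowel, so the suffix is -so, giving *uso*.
Since the last vowel of *gia* is /a/ (an unrounded vowel), it takes -i, giving *giai*.

uso, giai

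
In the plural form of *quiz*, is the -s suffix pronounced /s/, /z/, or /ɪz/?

/ɪz/

The stem *quiz* ends in a sibilant (/s, z, ʃ, ʒ, tʃ, dʒ/).
The plural suffix surfaces as /ɪz/ after sibilants, /s/ after other voiceless consonants, and /z/ after other voiced sounds.
So the plural -s on *quiz* is pronounced /ɪz/.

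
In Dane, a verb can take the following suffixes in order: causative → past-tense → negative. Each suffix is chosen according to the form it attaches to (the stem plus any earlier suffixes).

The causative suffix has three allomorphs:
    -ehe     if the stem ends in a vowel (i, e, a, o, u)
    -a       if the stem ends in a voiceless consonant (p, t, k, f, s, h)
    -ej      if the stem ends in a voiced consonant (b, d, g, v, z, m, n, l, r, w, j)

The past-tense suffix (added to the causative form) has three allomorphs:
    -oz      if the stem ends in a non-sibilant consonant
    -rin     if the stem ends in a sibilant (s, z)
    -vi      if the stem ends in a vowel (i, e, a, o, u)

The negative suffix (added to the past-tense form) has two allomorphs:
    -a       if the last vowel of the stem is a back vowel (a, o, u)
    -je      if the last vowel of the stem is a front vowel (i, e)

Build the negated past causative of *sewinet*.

The final sound of *sewinet* is /t/, which is a voiceless consonant, so the causative suffix is -a, giving *sewineta*.
The final sound of the causative form *sewineta* is /a/, which is a vowel, so the past-tense suffix is -vi, giving *sewinetavi*.
The last vowel of the past-tense form *sewinetavi* is /i/, which is a front vowel, so the negative suffix is -je, giving *sewinetavije*.

sewinetavije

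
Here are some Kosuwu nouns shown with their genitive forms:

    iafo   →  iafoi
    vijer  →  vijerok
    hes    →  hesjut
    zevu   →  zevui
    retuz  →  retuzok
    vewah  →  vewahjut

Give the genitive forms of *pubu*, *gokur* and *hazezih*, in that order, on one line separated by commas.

The alternation tracks the final sound of the stem — -jut when the stem ends in a voiceless consonant (*hes*, *vewah*); -ok when the stem ends in a voiced consonant (*vijer*, *retuz*); -i when the stem ends in a vowel (*iafo*, *zevu*).
*pubu* — final sound /u/ (a vowel) → -i → *pubui*.
*gokur*: final sound = /r/, a voiced consonant → -ok → *gokurok*.
The final sound of *hazezih* is /h/, which is a voiceless consonant, so the suffix is -jut, giving *hazezihjut*.

pubui, gokurok, hazezihjut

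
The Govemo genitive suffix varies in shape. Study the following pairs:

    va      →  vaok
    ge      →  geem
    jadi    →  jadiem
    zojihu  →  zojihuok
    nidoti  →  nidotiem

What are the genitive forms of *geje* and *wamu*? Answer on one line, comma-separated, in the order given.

The alternation tracks the last vowel of the stem — -em when the last vowel of the stem is a front vowel (*ge*, *jadi*, *nidoti*); -ok when the last vowel of the stem is a back vowel (*va*, *zojihu*).
*geje*: last vowel = /e/, a front vowel → -em → *gejeem*.
The last vowel of *wamu* is /u/, which is a back vowel, so the suffix is -ok, giving *wamuok*.

gejeem, wamuok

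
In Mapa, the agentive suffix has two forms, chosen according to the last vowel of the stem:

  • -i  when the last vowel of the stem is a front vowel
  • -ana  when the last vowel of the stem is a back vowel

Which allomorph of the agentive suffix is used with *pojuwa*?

-ana

*pojuwa* — last vowel /a/ (a back vowel) → -ana.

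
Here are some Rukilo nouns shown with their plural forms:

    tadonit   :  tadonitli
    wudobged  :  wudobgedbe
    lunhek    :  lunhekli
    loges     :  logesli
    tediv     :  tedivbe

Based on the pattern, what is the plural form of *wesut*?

The pattern is voicing of the final consonant: -li when the stem ends in a voiceless consonant (*tadonit*, *lunhek*, *loges*); -be when the stem ends in a voiced consonant (*wudobged*, *tediv*).
Since the final consonant of *wesut* is /t/ (voiceless), it takes -li, giving *wesutli*.

wesutli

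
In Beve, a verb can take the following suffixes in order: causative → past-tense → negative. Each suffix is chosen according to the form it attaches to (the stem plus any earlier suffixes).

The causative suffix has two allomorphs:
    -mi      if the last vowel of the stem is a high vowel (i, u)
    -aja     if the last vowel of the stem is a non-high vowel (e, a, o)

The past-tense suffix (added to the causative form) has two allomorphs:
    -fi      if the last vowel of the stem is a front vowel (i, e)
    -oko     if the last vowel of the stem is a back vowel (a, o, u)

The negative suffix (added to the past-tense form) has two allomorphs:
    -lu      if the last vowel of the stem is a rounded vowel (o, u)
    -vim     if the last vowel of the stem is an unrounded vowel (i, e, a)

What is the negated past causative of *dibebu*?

dibebumifivim

*dibebu* — last vowel /u/ (a high vowel) → -mi → *dibebumi*.
The causative form *dibebumi* — last vowel /i/ (a front vowel) → -fi → *dibebumifi*.
The last vowel of the past-tense form *dibebumifi* is /i/, which is an unrounded vowel, so the negative suffix is -vim, giving *dibebumifivim*.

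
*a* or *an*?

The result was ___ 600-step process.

The indefinite article is chosen by the initial *sound* of the following word, not its spelling.
The number *600* is spoken "six hundred", beginning with /sɪks/ — a consonant sound.
So the article is *a*: The result was a 600-step process.

a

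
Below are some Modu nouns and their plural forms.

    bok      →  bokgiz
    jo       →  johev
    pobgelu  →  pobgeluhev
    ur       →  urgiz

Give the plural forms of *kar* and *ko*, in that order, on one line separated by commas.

The alternation tracks the final sound of the stem — -giz when the stem ends in a consonant (*bok*, *ur*); -hev when the stem ends in a vowel (*jo*, *pobgelu*).
Since the final sound of *kar* is /r/ (a consonant), it takes -giz, giving *kargiz*.
*ko* — final sound /o/ (a vowel) → -hev → *kohev*.

kargiz, kohev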